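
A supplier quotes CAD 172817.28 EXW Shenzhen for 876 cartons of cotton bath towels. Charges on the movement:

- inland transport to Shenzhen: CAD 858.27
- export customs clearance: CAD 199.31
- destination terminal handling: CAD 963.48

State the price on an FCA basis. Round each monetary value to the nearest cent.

FCA price: CAD 173874.86

Not relevant to the conversion: destination terminal — on the buyer under both terms; not part of either seller's price.
From EXW to FCA, the seller additionally bears: inland to port, export clearance.
FCA price = 172817.28 + 858.27 + 199.31 = 173874.86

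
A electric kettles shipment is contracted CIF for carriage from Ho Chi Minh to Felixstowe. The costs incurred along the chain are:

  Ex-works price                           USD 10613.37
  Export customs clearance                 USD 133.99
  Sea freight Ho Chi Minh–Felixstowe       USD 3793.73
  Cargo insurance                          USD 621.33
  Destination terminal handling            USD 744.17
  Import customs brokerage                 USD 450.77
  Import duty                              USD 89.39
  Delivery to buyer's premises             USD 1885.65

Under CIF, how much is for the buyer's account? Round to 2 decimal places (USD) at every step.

CIF: the seller pays costs through ocean freight and marine insurance to the destination port.
Seller's account: goods 10613.37 + export clearance 133.99 + freight 3793.73 + insurance 621.33 = 15162.42
Buyer's account: destination terminal 744.17 + brokerage 450.77 + duty 89.39 + delivery 1885.65 = 3169.98

Buyer's account: USD 3169.98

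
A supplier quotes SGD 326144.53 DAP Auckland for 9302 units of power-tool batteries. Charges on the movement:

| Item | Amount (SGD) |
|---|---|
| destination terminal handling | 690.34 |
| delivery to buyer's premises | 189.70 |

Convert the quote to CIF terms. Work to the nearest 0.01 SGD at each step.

From DAP to CIF, the seller no longer bears: destination terminal, delivery.
CIF price = 326144.53 − 690.34 − 189.70 = 325264.49

CIF price: SGD 325264.49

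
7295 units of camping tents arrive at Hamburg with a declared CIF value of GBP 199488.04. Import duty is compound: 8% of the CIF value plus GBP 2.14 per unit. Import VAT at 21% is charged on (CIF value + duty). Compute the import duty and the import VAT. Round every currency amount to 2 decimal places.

Ad valorem component: 199488.04 × 8% = 15959.04
Specific component: 7295 × 2.14 = 15611.30
Import duty = 15959.04 + 15611.30 = 31570.34
VAT base = CIF + duty = 199488.04 + 31570.34 = 231058.38
Import VAT = 231058.38 × 21% = 48522.26

Import duty: GBP 31570.34; import VAT: GBP 48522.26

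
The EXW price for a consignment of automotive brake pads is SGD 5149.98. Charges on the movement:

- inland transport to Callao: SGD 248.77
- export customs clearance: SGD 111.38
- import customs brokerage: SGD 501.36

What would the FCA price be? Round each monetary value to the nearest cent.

Not relevant to the conversion: brokerage — on the buyer under both terms; not part of either seller's price.
From EXW to FCA, the seller additionally bears: inland to port, export clearance.
FCA price = 5149.98 + 248.77 + 111.38 = 5510.13

FCA price: SGD 5510.13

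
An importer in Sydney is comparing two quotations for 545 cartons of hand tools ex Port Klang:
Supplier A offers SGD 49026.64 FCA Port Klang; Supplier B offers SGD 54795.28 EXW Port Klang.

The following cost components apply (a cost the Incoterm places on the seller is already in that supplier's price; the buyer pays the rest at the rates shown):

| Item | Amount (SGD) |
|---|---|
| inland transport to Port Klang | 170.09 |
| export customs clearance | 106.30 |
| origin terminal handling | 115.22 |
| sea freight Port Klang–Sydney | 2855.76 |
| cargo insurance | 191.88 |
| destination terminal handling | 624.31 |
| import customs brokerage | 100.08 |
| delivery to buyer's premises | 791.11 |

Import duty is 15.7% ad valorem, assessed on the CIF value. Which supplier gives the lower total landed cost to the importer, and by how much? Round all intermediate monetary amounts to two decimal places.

Supplier A (FCA):
CIF value = FCA price + origin terminal + freight + insurance = 49026.64 + 115.22 + 2855.76 + 191.88 = 52189.50
Import duty = 52189.50 × 15.7% = 8193.75
Buyer bears (A): 115.22 + 2855.76 + 191.88 + 624.31 + 100.08 + 791.11 = 4678.36
Landed cost (A) = invoice 49026.64 + 4678.36 + duty 8193.75 = 61898.75
Supplier B (EXW):
CIF value = EXW price + inland to port + export clearance + origin terminal + freight + insurance = 54795.28 + 170.09 + 106.30 + 115.22 + 2855.76 + 191.88 = 58234.53
Import duty = 58234.53 × 15.7% = 9142.82
Buyer bears (B): 170.09 + 106.30 + 115.22 + 2855.76 + 191.88 + 624.31 + 100.08 + 791.11 = 4954.75
Landed cost (B) = invoice 54795.28 + 4954.75 + duty 9142.82 = 68892.85
Difference = |61898.75 − 68892.85| = 6994.10

Supplier A is cheaper by SGD 6994.10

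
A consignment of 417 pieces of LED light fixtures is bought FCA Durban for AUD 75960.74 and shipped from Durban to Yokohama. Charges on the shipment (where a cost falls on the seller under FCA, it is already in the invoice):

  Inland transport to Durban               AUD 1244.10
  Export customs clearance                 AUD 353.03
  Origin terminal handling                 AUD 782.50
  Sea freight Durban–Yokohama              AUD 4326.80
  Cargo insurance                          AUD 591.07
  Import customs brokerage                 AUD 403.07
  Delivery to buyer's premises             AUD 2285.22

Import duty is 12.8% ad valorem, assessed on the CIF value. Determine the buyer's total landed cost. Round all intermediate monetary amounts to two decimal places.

FCA: the seller delivers export-cleared goods to the carrier; the buyer bears costs from that point.
Already in the invoice (seller's account under FCA): inland to port, export clearance — exclude.
CIF value = FCA price + origin terminal + freight + insurance = 75960.74 + 782.50 + 4326.80 + 591.07 = 81661.11
Import duty = 81661.11 × 12.8% = 10452.62
Buyer bears: origin terminal 782.50 + freight 4326.80 + insurance 591.07 + brokerage 403.07 + delivery 2285.22 + duty 10452.62 = 18841.28
Landed cost = invoice 75960.74 + 18841.28 = 94802.02

Total landed cost: AUD 94802.02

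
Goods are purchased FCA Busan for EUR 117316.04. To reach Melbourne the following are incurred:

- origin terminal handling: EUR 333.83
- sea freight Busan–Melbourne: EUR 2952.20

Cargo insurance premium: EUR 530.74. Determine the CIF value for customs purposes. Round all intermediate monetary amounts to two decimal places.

CIF = FCA price + pre-shipment costs + freight + insurance
CIF = 117316.04 + 333.83 + 2952.20 + 530.74 = 121132.81

CIF value: EUR 121132.81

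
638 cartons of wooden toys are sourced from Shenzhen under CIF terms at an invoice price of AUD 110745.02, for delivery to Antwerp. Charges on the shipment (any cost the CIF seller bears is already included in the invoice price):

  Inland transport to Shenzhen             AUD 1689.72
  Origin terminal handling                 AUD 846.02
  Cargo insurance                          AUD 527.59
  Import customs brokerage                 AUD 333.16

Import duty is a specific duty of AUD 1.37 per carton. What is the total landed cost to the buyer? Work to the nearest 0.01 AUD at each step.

Total landed cost: AUD 111952.24

CIF: the seller pays costs through ocean freight and marine insurance to the destination port.
Already in the invoice (seller's account under CIF): inland to port, origin terminal, insurance — exclude.
The CIF price already equals the CIF value: 110745.02
Import duty = 638 × 1.37 = 874.06
Buyer bears: brokerage 333.16 + duty 874.06 = 1207.22
Landed cost = invoice 110745.02 + 1207.22 = 111952.24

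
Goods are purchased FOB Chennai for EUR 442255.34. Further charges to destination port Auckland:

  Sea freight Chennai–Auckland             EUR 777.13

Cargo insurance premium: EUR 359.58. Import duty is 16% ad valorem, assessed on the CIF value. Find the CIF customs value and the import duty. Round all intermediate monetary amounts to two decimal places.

CIF value: EUR 443392.05; import duty: EUR 70942.73

CIF = FOB price + freight + insurance
CIF = 442255.34 + 777.13 + 359.58 = 443392.05
Import duty = 443392.05 × 16% = 70942.73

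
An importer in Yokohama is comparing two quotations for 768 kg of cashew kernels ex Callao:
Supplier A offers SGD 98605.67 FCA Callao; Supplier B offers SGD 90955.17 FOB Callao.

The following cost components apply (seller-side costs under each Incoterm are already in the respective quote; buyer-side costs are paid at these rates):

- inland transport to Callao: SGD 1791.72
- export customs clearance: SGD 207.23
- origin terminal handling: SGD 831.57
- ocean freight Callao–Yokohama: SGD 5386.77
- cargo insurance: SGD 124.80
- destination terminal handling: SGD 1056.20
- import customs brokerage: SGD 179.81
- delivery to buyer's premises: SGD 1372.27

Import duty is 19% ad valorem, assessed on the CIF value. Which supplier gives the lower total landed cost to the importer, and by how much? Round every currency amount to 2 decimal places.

Supplier B is cheaper by SGD 10093.66

Supplier A (FCA):
CIF value = FCA price + origin terminal + freight + insurance = 98605.67 + 831.57 + 5386.77 + 124.80 = 104948.81
Import duty = 104948.81 × 19% = 19940.27
Buyer bears (A): 831.57 + 5386.77 + 124.80 + 1056.20 + 179.81 + 1372.27 = 8951.42
Landed cost (A) = invoice 98605.67 + 8951.42 + duty 19940.27 = 127497.36
Supplier B (FOB):
CIF value = FOB price + freight + insurance = 90955.17 + 5386.77 + 124.80 = 96466.74
Import duty = 96466.74 × 19% = 18328.68
Buyer bears (B): 5386.77 + 124.80 + 1056.20 + 179.81 + 1372.27 = 8119.85
Landed cost (B) = invoice 90955.17 + 8119.85 + duty 18328.68 = 117403.70
Difference = |127497.36 − 117403.70| = 10093.66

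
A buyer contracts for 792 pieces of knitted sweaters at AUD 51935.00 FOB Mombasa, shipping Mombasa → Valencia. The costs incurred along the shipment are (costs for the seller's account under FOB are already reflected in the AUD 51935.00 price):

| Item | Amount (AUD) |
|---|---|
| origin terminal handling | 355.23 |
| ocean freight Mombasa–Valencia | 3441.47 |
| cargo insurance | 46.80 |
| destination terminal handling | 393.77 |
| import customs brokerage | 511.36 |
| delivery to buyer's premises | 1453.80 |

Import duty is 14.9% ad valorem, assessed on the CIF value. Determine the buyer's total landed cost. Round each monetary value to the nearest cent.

Total landed cost: AUD 66040.27

FOB: the seller bears costs until goods are on board at the origin port; the buyer bears freight, insurance and all costs thereafter.
Already in the invoice (seller's account under FOB): origin terminal — exclude.
CIF value = FOB price + freight + insurance = 51935.00 + 3441.47 + 46.80 = 55423.27
Import duty = 55423.27 × 14.9% = 8258.07
Buyer bears: freight 3441.47 + insurance 46.80 + destination terminal 393.77 + brokerage 511.36 + delivery 1453.80 + duty 8258.07 = 14105.27
Landed cost = invoice 51935.00 + 14105.27 = 66040.27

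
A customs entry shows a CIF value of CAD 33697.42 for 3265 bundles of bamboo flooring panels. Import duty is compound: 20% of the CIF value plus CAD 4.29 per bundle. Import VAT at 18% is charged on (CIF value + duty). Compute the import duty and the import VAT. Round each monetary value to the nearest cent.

Import duty: CAD 20746.33; import VAT: CAD 9799.88

Ad valorem component: 33697.42 × 20% = 6739.48
Specific component: 3265 × 4.29 = 14006.85
Import duty = 6739.48 + 14006.85 = 20746.33
VAT base = CIF + duty = 33697.42 + 20746.33 = 54443.75
Import VAT = 54443.75 × 18% = 9799.88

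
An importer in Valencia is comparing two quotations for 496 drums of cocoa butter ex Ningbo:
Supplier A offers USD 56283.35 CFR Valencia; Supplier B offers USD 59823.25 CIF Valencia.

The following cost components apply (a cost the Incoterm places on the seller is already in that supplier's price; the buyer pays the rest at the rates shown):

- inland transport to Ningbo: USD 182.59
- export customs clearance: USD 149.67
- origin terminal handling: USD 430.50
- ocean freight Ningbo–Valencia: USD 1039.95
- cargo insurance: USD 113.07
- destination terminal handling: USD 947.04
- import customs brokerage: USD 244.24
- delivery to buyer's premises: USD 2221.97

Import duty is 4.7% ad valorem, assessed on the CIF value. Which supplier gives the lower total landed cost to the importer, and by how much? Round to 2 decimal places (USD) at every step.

Supplier A is cheaper by USD 3587.89

Supplier A (CFR):
CIF value = CFR price + insurance = 56283.35 + 113.07 = 56396.42
Import duty = 56396.42 × 4.7% = 2650.63
Buyer bears (A): 113.07 + 947.04 + 244.24 + 2221.97 = 3526.32
Landed cost (A) = invoice 56283.35 + 3526.32 + duty 2650.63 = 62460.30
Supplier B (CIF):
The CIF price already equals the CIF value: 59823.25
Import duty = 59823.25 × 4.7% = 2811.69
Buyer bears (B): 947.04 + 244.24 + 2221.97 = 3413.25
Landed cost (B) = invoice 59823.25 + 3413.25 + duty 2811.69 = 66048.19
Difference = |62460.30 − 66048.19| = 3587.89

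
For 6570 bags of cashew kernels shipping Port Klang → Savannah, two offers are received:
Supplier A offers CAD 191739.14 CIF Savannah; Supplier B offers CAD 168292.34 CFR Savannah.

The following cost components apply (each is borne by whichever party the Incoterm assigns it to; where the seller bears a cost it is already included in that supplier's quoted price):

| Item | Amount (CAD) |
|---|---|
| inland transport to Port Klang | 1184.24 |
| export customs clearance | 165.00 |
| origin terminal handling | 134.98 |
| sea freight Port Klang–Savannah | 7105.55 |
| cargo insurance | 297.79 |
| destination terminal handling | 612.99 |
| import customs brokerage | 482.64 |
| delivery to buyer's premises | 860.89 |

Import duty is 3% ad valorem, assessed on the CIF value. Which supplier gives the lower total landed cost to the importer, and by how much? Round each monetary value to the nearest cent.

Supplier A (CIF):
The CIF price already equals the CIF value: 191739.14
Import duty = 191739.14 × 3% = 5752.17
Buyer bears (A): 612.99 + 482.64 + 860.89 = 1956.52
Landed cost (A) = invoice 191739.14 + 1956.52 + duty 5752.17 = 199447.83
Supplier B (CFR):
CIF value = CFR price + insurance = 168292.34 + 297.79 = 168590.13
Import duty = 168590.13 × 3% = 5057.70
Buyer bears (B): 297.79 + 612.99 + 482.64 + 860.89 = 2254.31
Landed cost (B) = invoice 168292.34 + 2254.31 + duty 5057.70 = 175604.35
Difference = |199447.83 − 175604.35| = 23843.48

Supplier B is cheaper by CAD 23843.48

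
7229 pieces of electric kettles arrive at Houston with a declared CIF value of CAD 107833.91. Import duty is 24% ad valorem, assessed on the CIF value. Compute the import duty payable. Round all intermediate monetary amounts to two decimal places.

Import duty = 107833.91 × 24% = 25880.14

Import duty: CAD 25880.14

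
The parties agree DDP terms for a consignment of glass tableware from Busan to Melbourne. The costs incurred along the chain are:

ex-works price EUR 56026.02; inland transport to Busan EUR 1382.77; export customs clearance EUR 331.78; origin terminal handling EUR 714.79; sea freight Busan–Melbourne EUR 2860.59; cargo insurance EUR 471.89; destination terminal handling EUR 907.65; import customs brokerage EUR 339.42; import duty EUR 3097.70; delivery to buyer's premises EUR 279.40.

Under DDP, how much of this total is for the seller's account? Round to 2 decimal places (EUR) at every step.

Seller's account: EUR 66412.01

DDP: the seller bears all costs including import duty.
Seller's account: goods 56026.02 + inland to port 1382.77 + export clearance 331.78 + origin terminal 714.79 + freight 2860.59 + insurance 471.89 + destination terminal 907.65 + brokerage 339.42 + duty 3097.70 + delivery 279.40 = 66412.01
Buyer's account: 0.00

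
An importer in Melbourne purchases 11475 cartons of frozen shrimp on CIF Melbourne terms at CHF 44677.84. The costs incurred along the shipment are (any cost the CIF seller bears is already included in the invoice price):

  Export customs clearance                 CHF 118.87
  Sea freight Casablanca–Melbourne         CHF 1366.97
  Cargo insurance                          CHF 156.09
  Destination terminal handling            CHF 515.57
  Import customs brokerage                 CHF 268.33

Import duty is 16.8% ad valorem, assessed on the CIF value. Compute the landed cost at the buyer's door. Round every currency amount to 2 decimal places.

Total landed cost: CHF 52967.62

CIF: the seller pays costs through ocean freight and marine insurance to the destination port.
Already in the invoice (seller's account under CIF): export clearance, freight, insurance — exclude.
The CIF price already equals the CIF value: 44677.84
Import duty = 44677.84 × 16.8% = 7505.88
Buyer bears: destination terminal 515.57 + brokerage 268.33 + duty 7505.88 = 8289.78
Landed cost = invoice 44677.84 + 8289.78 = 52967.62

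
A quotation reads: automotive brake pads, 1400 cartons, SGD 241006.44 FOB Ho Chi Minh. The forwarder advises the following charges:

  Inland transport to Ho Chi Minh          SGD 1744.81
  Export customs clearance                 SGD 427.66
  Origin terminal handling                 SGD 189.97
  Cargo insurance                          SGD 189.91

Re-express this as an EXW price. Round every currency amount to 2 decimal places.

Not relevant to the conversion: insurance — on the buyer under both terms; not part of either seller's price.
From FOB to EXW, the seller no longer bears: inland to port, export clearance, origin terminal.
EXW price = 241006.44 − 1744.81 − 427.66 − 189.97 = 238644.00

EXW price: SGD 238644.00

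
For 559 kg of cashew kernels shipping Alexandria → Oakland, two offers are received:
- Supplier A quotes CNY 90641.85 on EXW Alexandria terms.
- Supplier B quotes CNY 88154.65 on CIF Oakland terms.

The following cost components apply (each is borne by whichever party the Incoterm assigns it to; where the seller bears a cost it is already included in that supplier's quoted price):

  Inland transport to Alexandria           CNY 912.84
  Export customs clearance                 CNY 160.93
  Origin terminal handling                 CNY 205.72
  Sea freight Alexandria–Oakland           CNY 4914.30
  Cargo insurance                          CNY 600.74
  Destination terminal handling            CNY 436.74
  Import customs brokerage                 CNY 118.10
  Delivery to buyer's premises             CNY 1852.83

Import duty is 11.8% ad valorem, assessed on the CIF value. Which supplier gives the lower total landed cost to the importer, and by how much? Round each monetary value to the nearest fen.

Supplier A (EXW):
CIF value = EXW price + inland to port + export clearance + origin terminal + freight + insurance = 90641.85 + 912.84 + 160.93 + 205.72 + 4914.30 + 600.74 = 97436.38
Import duty = 97436.38 × 11.8% = 11497.49
Buyer bears (A): 912.84 + 160.93 + 205.72 + 4914.30 + 600.74 + 436.74 + 118.10 + 1852.83 = 9202.20
Landed cost (A) = invoice 90641.85 + 9202.20 + duty 11497.49 = 111341.54
Supplier B (CIF):
The CIF price already equals the CIF value: 88154.65
Import duty = 88154.65 × 11.8% = 10402.25
Buyer bears (B): 436.74 + 118.10 + 1852.83 = 2407.67
Landed cost (B) = invoice 88154.65 + 2407.67 + duty 10402.25 = 100964.57
Difference = |111341.54 − 100964.57| = 10376.97

Supplier B is cheaper by CNY 10376.97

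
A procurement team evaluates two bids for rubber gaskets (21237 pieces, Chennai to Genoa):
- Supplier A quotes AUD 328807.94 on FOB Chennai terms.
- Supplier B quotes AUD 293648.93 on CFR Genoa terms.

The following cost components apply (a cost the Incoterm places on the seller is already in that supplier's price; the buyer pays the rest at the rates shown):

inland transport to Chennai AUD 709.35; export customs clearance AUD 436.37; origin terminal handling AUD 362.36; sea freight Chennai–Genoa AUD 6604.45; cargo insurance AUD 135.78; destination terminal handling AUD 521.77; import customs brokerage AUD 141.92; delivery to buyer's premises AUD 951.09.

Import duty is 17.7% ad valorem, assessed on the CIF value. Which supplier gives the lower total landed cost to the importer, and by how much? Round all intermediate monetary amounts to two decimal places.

Supplier B is cheaper by AUD 49155.60

Supplier A (FOB):
CIF value = FOB price + freight + insurance = 328807.94 + 6604.45 + 135.78 = 335548.17
Import duty = 335548.17 × 17.7% = 59392.03
Buyer bears (A): 6604.45 + 135.78 + 521.77 + 141.92 + 951.09 = 8355.01
Landed cost (A) = invoice 328807.94 + 8355.01 + duty 59392.03 = 396554.98
Supplier B (CFR):
CIF value = CFR price + insurance = 293648.93 + 135.78 = 293784.71
Import duty = 293784.71 × 17.7% = 51999.89
Buyer bears (B): 135.78 + 521.77 + 141.92 + 951.09 = 1750.56
Landed cost (B) = invoice 293648.93 + 1750.56 + duty 51999.89 = 347399.38
Difference = |396554.98 − 347399.38| = 49155.60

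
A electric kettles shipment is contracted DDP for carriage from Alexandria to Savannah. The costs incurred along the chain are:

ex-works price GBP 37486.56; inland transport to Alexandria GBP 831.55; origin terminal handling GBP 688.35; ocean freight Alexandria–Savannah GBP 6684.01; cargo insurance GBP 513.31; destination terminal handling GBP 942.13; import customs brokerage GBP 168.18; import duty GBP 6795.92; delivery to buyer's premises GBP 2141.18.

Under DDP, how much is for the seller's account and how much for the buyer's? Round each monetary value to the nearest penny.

DDP: the seller bears all costs including import duty.
Seller's account: goods 37486.56 + inland to port 831.55 + origin terminal 688.35 + freight 6684.01 + insurance 513.31 + destination terminal 942.13 + brokerage 168.18 + duty 6795.92 + delivery 2141.18 = 56251.19
Buyer's account: 0.00

Seller: GBP 56251.19; buyer: GBP 0.00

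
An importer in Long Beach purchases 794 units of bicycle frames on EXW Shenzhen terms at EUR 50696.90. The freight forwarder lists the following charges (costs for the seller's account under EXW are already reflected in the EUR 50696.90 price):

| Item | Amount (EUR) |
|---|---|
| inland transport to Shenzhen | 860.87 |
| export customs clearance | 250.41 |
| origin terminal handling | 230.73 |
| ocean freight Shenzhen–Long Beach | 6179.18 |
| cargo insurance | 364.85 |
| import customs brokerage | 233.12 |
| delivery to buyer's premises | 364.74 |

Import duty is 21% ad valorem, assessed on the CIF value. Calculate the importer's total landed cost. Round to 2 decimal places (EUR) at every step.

Total landed cost: EUR 71483.22

EXW: the seller makes goods available at their premises; the buyer bears all onward costs.
CIF value = EXW price + inland to port + export clearance + origin terminal + freight + insurance = 50696.90 + 860.87 + 250.41 + 230.73 + 6179.18 + 364.85 = 58582.94
Import duty = 58582.94 × 21% = 12302.42
Buyer bears: inland to port 860.87 + export clearance 250.41 + origin terminal 230.73 + freight 6179.18 + insurance 364.85 + brokerage 233.12 + delivery 364.74 + duty 12302.42 = 20786.32
Landed cost = invoice 50696.90 + 20786.32 = 71483.22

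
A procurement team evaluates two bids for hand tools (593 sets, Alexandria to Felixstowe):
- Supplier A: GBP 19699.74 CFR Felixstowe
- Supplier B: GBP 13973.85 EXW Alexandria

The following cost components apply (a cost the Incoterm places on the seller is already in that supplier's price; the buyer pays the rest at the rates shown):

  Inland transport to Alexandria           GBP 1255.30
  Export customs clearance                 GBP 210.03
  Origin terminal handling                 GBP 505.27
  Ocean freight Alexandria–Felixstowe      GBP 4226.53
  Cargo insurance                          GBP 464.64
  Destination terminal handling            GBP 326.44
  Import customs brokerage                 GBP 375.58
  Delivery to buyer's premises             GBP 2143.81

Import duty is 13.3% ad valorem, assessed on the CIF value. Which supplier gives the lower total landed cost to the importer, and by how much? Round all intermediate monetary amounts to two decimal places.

Supplier A is cheaper by GBP 533.92

Supplier A (CFR):
CIF value = CFR price + insurance = 19699.74 + 464.64 = 20164.38
Import duty = 20164.38 × 13.3% = 2681.86
Buyer bears (A): 464.64 + 326.44 + 375.58 + 2143.81 = 3310.47
Landed cost (A) = invoice 19699.74 + 3310.47 + duty 2681.86 = 25692.07
Supplier B (EXW):
CIF value = EXW price + inland to port + export clearance + origin terminal + freight + insurance = 13973.85 + 1255.30 + 210.03 + 505.27 + 4226.53 + 464.64 = 20635.62
Import duty = 20635.62 × 13.3% = 2744.54
Buyer bears (B): 1255.30 + 210.03 + 505.27 + 4226.53 + 464.64 + 326.44 + 375.58 + 2143.81 = 9507.60
Landed cost (B) = invoice 13973.85 + 9507.60 + duty 2744.54 = 26225.99
Difference = |25692.07 − 26225.99| = 533.92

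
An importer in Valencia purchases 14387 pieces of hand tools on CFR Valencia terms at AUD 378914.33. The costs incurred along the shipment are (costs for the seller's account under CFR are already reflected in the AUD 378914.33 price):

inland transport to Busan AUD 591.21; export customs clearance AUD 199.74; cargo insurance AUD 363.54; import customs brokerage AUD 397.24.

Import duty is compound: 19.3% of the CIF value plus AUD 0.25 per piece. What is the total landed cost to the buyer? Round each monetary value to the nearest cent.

CFR: the seller pays costs through ocean freight to the destination port, but not insurance.
Already in the invoice (seller's account under CFR): inland to port, export clearance — exclude.
CIF value = CFR price + insurance = 378914.33 + 363.54 = 379277.87
Ad valorem component: 379277.87 × 19.3% = 73200.63
Specific component: 14387 × 0.25 = 3596.75
Import duty = 73200.63 + 3596.75 = 76797.38
Buyer bears: insurance 363.54 + brokerage 397.24 + duty 76797.38 = 77558.16
Landed cost = invoice 378914.33 + 77558.16 = 456472.49

Total landed cost: AUD 456472.49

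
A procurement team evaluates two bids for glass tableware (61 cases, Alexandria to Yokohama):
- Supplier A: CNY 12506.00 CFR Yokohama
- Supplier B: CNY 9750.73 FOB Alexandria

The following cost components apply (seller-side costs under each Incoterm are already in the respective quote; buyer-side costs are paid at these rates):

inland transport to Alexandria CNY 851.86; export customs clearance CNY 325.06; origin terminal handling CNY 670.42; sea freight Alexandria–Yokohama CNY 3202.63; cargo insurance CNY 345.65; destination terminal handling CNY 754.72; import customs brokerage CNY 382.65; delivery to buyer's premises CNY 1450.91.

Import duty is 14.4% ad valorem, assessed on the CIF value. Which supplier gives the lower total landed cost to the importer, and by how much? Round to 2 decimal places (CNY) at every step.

Supplier A (CFR):
CIF value = CFR price + insurance = 12506.00 + 345.65 = 12851.65
Import duty = 12851.65 × 14.4% = 1850.64
Buyer bears (A): 345.65 + 754.72 + 382.65 + 1450.91 = 2933.93
Landed cost (A) = invoice 12506.00 + 2933.93 + duty 1850.64 = 17290.57
Supplier B (FOB):
CIF value = FOB price + freight + insurance = 9750.73 + 3202.63 + 345.65 = 13299.01
Import duty = 13299.01 × 14.4% = 1915.06
Buyer bears (B): 3202.63 + 345.65 + 754.72 + 382.65 + 1450.91 = 6136.56
Landed cost (B) = invoice 9750.73 + 6136.56 + duty 1915.06 = 17802.35
Difference = |17290.57 − 17802.35| = 511.78

Supplier A is cheaper by CNY 511.78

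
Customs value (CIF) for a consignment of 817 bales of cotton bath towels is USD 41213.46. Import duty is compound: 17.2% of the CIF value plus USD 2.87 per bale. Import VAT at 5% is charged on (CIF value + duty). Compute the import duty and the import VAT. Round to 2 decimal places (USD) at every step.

Ad valorem component: 41213.46 × 17.2% = 7088.72
Specific component: 817 × 2.87 = 2344.79
Import duty = 7088.72 + 2344.79 = 9433.51
VAT base = CIF + duty = 41213.46 + 9433.51 = 50646.97
Import VAT = 50646.97 × 5% = 2532.35

Import duty: USD 9433.51; import VAT: USD 2532.35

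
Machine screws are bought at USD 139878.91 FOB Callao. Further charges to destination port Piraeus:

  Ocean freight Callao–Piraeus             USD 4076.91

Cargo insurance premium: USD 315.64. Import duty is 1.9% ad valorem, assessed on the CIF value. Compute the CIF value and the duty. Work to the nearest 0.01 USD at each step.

CIF = FOB price + freight + insurance
CIF = 139878.91 + 4076.91 + 315.64 = 144271.46
Import duty = 144271.46 × 1.9% = 2741.16

CIF value: USD 144271.46; import duty: USD 2741.16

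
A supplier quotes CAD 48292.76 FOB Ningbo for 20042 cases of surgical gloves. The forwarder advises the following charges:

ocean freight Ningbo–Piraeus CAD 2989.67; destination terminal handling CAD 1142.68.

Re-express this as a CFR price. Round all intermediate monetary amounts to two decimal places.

CFR price: CAD 51282.43

Not relevant to the conversion: destination terminal — on the buyer under both terms; not part of either seller's price.
From FOB to CFR, the seller additionally bears: freight.
CFR price = 48292.76 + 2989.67 = 51282.43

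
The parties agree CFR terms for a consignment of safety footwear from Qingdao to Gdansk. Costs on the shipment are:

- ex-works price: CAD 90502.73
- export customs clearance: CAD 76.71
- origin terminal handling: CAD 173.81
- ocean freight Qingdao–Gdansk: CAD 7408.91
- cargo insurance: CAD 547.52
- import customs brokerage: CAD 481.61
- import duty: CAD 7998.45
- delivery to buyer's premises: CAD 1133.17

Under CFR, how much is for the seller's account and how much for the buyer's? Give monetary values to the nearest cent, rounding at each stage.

Seller: CAD 98162.16; buyer: CAD 10160.75

CFR: the seller pays costs through ocean freight to the destination port, but not insurance.
Seller's account: goods 90502.73 + export clearance 76.71 + origin terminal 173.81 + freight 7408.91 = 98162.16
Buyer's account: insurance 547.52 + brokerage 481.61 + duty 7998.45 + delivery 1133.17 = 10160.75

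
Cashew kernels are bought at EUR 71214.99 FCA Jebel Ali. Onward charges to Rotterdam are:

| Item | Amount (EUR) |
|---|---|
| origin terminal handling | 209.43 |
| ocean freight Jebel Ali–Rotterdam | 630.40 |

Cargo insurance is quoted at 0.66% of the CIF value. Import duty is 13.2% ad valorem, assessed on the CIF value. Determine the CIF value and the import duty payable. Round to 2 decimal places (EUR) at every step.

Let C be the CIF value. C = FCA price + pre-shipment costs + freight + 0.66% × C
C − 0.66% × C = 71214.99 + 209.43 + 630.40
0.9934 × C = 72054.82
C = 72054.82 / 0.9934 = 72533.54
Insurance premium = 0.66% × 72533.54 = 478.72
Import duty = 72533.54 × 13.2% = 9574.43

CIF value: EUR 72533.54; import duty: EUR 9574.43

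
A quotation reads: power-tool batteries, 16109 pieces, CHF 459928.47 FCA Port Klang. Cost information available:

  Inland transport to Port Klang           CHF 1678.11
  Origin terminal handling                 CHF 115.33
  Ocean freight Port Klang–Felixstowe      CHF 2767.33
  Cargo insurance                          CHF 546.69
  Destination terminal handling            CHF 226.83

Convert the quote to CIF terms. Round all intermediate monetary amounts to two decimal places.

Not relevant to the conversion: inland to port — on the seller under both FCA and CIF; already in the FCA price and stays in the CIF price. destination terminal — on the buyer under both terms; not part of either seller's price.
From FCA to CIF, the seller additionally bears: origin terminal, freight, insurance.
CIF price = 459928.47 + 115.33 + 2767.33 + 546.69 = 463357.82

CIF price: CHF 463357.82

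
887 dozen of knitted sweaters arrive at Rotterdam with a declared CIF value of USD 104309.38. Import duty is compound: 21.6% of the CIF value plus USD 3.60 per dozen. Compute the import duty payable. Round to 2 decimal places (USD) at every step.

Ad valorem component: 104309.38 × 21.6% = 22530.83
Specific component: 887 × 3.60 = 3193.20
Import duty = 22530.83 + 3193.20 = 25724.03

Import duty: USD 25724.03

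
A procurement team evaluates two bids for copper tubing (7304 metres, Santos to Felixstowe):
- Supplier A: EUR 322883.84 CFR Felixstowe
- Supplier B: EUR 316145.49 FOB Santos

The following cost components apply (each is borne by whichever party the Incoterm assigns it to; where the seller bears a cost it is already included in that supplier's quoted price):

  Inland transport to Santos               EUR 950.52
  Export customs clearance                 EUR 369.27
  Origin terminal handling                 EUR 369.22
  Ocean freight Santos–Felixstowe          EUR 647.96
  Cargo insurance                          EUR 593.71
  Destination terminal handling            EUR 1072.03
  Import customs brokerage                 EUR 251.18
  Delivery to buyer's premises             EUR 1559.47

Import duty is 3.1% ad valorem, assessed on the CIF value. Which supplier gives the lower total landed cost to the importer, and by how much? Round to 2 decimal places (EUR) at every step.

Supplier B is cheaper by EUR 6279.19

Supplier A (CFR):
CIF value = CFR price + insurance = 322883.84 + 593.71 = 323477.55
Import duty = 323477.55 × 3.1% = 10027.80
Buyer bears (A): 593.71 + 1072.03 + 251.18 + 1559.47 = 3476.39
Landed cost (A) = invoice 322883.84 + 3476.39 + duty 10027.80 = 336388.03
Supplier B (FOB):
CIF value = FOB price + freight + insurance = 316145.49 + 647.96 + 593.71 = 317387.16
Import duty = 317387.16 × 3.1% = 9839.00
Buyer bears (B): 647.96 + 593.71 + 1072.03 + 251.18 + 1559.47 = 4124.35
Landed cost (B) = invoice 316145.49 + 4124.35 + duty 9839.00 = 330108.84
Difference = |336388.03 − 330108.84| = 6279.19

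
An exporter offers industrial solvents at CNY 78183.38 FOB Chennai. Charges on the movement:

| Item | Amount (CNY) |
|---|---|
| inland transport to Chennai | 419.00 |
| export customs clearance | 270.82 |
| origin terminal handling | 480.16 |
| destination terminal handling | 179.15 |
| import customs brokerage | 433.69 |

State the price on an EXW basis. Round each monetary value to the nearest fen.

EXW price: CNY 77013.40

Not relevant to the conversion: brokerage, destination terminal — on the buyer under both terms; not part of either seller's price.
From FOB to EXW, the seller no longer bears: inland to port, export clearance, origin terminal.
EXW price = 78183.38 − 419.00 − 270.82 − 480.16 = 77013.40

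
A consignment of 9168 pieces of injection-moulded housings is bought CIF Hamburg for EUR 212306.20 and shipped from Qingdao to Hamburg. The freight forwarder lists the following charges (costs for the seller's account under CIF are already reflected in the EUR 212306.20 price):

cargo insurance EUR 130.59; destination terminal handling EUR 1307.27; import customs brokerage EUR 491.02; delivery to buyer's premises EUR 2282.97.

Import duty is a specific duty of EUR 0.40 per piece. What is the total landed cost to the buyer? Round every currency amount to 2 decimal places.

Total landed cost: EUR 220054.66

CIF: the seller pays costs through ocean freight and marine insurance to the destination port.
Already in the invoice (seller's account under CIF): insurance — exclude.
The CIF price already equals the CIF value: 212306.20
Import duty = 9168 × 0.40 = 3667.20
Buyer bears: destination terminal 1307.27 + brokerage 491.02 + delivery 2282.97 + duty 3667.20 = 7748.46
Landed cost = invoice 212306.20 + 7748.46 = 220054.66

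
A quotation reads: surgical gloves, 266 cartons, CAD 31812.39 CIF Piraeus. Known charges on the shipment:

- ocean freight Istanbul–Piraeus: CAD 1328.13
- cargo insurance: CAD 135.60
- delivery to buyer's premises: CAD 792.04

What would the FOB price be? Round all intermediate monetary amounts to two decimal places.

FOB price: CAD 30348.66

Not relevant to the conversion: delivery — on the buyer under both terms; not part of either seller's price.
From CIF to FOB, the seller no longer bears: freight, insurance.
FOB price = 31812.39 − 1328.13 − 135.60 = 30348.66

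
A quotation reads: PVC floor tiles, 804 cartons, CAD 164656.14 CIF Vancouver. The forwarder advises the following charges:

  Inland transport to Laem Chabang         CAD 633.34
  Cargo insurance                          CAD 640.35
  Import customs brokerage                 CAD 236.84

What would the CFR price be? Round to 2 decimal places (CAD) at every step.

CFR price: CAD 164015.79

Not relevant to the conversion: inland to port — on the seller under both CIF and CFR; already in the CIF price and stays in the CFR price. brokerage — on the buyer under both terms; not part of either seller's price.
From CIF to CFR, the seller no longer bears: insurance.
CFR price = 164656.14 − 640.35 = 164015.79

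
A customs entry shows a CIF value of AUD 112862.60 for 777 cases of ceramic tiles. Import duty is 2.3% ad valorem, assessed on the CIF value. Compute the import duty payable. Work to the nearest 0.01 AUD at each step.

Import duty = 112862.60 × 2.3% = 2595.84

Import duty: AUD 2595.84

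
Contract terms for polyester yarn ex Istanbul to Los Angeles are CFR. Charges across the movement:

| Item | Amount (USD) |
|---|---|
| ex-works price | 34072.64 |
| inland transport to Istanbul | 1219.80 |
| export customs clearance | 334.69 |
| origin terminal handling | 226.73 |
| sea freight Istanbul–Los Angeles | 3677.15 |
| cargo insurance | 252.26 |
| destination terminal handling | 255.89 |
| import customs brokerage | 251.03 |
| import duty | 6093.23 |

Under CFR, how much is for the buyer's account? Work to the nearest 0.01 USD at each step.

CFR: the seller pays costs through ocean freight to the destination port, but not insurance.
Seller's account: goods 34072.64 + inland to port 1219.80 + export clearance 334.69 + origin terminal 226.73 + freight 3677.15 = 39531.01
Buyer's account: insurance 252.26 + destination terminal 255.89 + brokerage 251.03 + duty 6093.23 = 6852.41

Buyer's account: USD 6852.41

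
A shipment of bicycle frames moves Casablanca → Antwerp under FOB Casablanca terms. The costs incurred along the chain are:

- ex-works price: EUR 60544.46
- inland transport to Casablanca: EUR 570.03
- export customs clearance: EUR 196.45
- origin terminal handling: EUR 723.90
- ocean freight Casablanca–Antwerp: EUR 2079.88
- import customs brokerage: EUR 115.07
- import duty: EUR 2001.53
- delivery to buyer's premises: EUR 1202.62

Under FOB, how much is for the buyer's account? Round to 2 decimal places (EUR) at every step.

FOB: the seller bears costs until goods are on board at the origin port; the buyer bears freight, insurance and all costs thereafter.
Seller's account: goods 60544.46 + inland to port 570.03 + export clearance 196.45 + origin terminal 723.90 = 62034.84
Buyer's account: freight 2079.88 + brokerage 115.07 + duty 2001.53 + delivery 1202.62 = 5399.10

Buyer's account: EUR 5399.10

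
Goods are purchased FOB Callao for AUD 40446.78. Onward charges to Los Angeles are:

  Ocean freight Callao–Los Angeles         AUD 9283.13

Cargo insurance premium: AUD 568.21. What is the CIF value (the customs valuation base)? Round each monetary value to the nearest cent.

CIF = FOB price + freight + insurance
CIF = 40446.78 + 9283.13 + 568.21 = 50298.12

CIF value: AUD 50298.12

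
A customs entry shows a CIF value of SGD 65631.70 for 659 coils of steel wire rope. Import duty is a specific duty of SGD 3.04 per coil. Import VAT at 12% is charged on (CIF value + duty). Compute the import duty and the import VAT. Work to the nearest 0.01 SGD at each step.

Import duty = 659 × 3.04 = 2003.36
VAT base = CIF + duty = 65631.70 + 2003.36 = 67635.06
Import VAT = 67635.06 × 12% = 8116.21

Import duty: SGD 2003.36; import VAT: SGD 8116.21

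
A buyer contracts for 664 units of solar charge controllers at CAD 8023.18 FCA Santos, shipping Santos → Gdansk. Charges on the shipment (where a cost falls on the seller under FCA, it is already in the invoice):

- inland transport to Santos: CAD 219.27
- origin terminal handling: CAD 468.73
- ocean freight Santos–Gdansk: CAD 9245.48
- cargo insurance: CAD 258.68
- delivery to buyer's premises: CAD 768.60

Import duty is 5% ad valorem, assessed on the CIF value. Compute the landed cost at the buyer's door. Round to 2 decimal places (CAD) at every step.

FCA: the seller delivers export-cleared goods to the carrier; the buyer bears costs from that point.
Already in the invoice (seller's account under FCA): inland to port — exclude.
CIF value = FCA price + origin terminal + freight + insurance = 8023.18 + 468.73 + 9245.48 + 258.68 = 17996.07
Import duty = 17996.07 × 5% = 899.80
Buyer bears: origin terminal 468.73 + freight 9245.48 + insurance 258.68 + delivery 768.60 + duty 899.80 = 11641.29
Landed cost = invoice 8023.18 + 11641.29 = 19664.47

Total landed cost: CAD 19664.47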